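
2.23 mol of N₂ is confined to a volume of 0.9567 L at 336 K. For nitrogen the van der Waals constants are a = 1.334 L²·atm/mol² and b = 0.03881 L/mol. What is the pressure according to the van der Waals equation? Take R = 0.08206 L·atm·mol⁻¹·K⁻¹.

P ≈ 63.41 atm

P = nRT/(V − nb) − a n²/V²
nRT/(V − nb) = (2.23)(0.08206)(336)/(0.9567 − 2.23×0.03881) = 61.486/0.87015 = 70.661 atm
a n²/V² = (1.334)(2.23)²/(0.9567)² = 7.2479 atm
P = 70.661 − 7.2479 = 63.41 atm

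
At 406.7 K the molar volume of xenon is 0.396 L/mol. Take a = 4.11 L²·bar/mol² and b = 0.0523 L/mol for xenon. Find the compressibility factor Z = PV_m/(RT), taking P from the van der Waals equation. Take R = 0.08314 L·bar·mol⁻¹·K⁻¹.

Z ≈ 0.8452

P = RT/(V_m − b) − a/V_m² = (0.08314)(406.7)/(0.396 − 0.0523) − 4.11/(0.396)²
  = 33.813/0.34370 − 26.209 = 98.379 − 26.209 = 72.170 bar
Z = PV_m/(RT) = (72.170)(0.396)/((0.08314)(406.7)) = 28.579/33.813 = 0.8452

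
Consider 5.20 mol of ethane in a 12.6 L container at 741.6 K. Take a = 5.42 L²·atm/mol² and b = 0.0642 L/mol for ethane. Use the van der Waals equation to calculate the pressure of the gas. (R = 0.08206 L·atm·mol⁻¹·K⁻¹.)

P ≈ 24.88 atm

P = nRT/(V − nb) − a n²/V²
nRT/(V − nb) = (5.20)(0.08206)(741.6)/(12.6 − 5.20×0.0642) = 316.45/12.266 = 25.799 atm
a n²/V² = (5.42)(5.20)²/(12.6)² = 0.92313 atm
P = 25.799 − 0.92313 = 24.88 atm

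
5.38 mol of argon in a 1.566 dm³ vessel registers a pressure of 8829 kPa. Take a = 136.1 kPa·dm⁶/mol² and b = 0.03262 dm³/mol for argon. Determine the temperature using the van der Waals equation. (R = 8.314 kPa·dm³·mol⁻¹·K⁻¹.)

T = (P + a n²/V²)(V − nb)/(nR)
P + a n²/V² = 8829 + (136.1)(5.38)²/(1.566)² = 10435 kPa
V − nb = 1.566 − (5.38)(0.03262) = 1.3905 dm³
T = (10435)(1.3905)/((5.38)(8.314)) = 324.4 K

T ≈ 324.4 K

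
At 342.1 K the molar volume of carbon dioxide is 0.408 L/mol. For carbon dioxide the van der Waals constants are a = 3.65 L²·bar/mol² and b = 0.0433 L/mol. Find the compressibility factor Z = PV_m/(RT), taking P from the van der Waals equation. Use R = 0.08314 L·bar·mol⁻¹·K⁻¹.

P = RT/(V_m − b) − a/V_m² = (0.08314)(342.1)/(0.408 − 0.0433) − 3.65/(0.408)²
  = 28.442/0.36470 − 21.927 = 77.987 − 21.927 = 56.060 bar
Z = PV_m/(RT) = (56.060)(0.408)/((0.08314)(342.1)) = 22.872/28.442 = 0.8042

Z ≈ 0.8042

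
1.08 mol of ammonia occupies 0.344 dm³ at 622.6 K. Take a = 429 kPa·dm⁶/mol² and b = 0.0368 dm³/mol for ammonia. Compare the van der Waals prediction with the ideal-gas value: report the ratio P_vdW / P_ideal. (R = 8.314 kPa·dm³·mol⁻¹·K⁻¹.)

P_vdW / P_ideal ≈ 0.8704

Ideal: P_ideal = nRT/V = (1.08)(8.314)(622.6)/0.344 = 16251.2 kPa
vdW: P = nRT/(V − nb) − a n²/V² = 5590.40/0.304256 − 500.386/0.118336 = 18374.0 − 4228.52 = 14145.5 kPa
Ratio = 14145.5/16251.2 = 0.8704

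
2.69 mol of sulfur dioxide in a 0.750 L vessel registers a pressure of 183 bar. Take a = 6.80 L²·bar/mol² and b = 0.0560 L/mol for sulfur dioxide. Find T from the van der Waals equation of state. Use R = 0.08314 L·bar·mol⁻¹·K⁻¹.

T = (P + a n²/V²)(V − nb)/(nR)
P + a n²/V² = 183 + (6.80)(2.69)²/(0.750)² = 270.48 bar
V − nb = 0.750 − (2.69)(0.0560) = 0.59936 L
T = (270.48)(0.59936)/((2.69)(0.08314)) = 724.9 K

T ≈ 724.9 K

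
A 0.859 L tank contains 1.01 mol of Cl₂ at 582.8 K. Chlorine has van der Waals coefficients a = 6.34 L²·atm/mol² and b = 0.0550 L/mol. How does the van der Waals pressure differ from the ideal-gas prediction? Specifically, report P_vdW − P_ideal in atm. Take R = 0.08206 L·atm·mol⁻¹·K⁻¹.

Ideal: P_ideal = nRT/V = (1.01)(0.08206)(582.8)/0.859 = 56.2314 atm
vdW: P = nRT/(V − nb) − a n²/V² = 48.3028/0.803450 − 6.46743/0.737881 = 60.1192 − 8.76487 = 51.3543 atm
ΔP = 51.3543 − 56.2314 = -4.877 atm

ΔP ≈ -4.877 atm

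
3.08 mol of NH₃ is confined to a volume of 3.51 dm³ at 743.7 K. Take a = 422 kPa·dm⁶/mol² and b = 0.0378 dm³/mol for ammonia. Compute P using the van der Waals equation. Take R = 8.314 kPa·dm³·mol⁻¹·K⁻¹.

P = nRT/(V − nb) − a n²/V²
nRT/(V − nb) = (3.08)(8.314)(743.7)/(3.51 − 3.08×0.0378) = 19044/3.3936 = 5611.7 kPa
a n²/V² = (422)(3.08)²/(3.51)² = 324.94 kPa
P = 5611.7 − 324.94 = 5287 kPa

P ≈ 5287 kPa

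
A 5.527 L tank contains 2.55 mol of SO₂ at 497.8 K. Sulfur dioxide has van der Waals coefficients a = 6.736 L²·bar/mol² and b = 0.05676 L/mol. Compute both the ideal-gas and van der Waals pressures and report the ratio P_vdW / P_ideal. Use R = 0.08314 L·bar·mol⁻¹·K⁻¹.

Ideal: P_ideal = nRT/V = (2.55)(0.08314)(497.8)/5.527 = 19.0948 bar
vdW: P = nRT/(V − nb) − a n²/V² = 105.537/5.38226 − 43.8008/30.5477 = 19.6083 − 1.43385 = 18.1745 bar
Ratio = 18.1745/19.0948 = 0.9518

P_vdW / P_ideal ≈ 0.9518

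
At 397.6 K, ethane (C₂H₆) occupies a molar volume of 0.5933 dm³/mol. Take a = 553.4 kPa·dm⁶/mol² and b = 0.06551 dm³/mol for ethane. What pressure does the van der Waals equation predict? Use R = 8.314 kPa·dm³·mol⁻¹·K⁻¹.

P ≈ 4691 kPa

P = RT/(V_m − b) − a/V_m²
RT/(V_m − b) = (8.314)(397.6)/(0.5933 − 0.06551) = 3305.6/0.52779 = 6263.1 kPa
a/V_m² = 553.4/(0.5933)² = 1572.1 kPa
P = 6263.1 − 1572.1 = 4691 kPa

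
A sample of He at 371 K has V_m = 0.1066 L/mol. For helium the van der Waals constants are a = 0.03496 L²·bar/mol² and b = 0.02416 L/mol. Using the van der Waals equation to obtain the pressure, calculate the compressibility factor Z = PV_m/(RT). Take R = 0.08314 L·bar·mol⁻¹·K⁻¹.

P = RT/(V_m − b) − a/V_m² = (0.08314)(371)/(0.1066 − 0.02416) − 0.03496/(0.1066)²
  = 30.845/0.082440 − 3.0765 = 374.15 − 3.0765 = 371.07 bar
Z = PV_m/(RT) = (371.07)(0.1066)/((0.08314)(371)) = 39.556/30.845 = 1.282

Z ≈ 1.282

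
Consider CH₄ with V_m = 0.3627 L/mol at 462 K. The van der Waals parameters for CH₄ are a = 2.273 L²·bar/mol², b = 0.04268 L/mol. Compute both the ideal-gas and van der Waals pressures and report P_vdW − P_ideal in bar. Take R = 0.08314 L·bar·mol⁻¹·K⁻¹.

Ideal: P_ideal = RT/V_m = (0.08314)(462)/0.3627 = 105.902 bar
vdW: P = RT/(V_m − b) − a/V_m² = 38.4107/0.320020 − 2.273/0.131551 = 120.026 − 17.2785 = 102.748 bar
ΔP = 102.748 − 105.902 = -3.15 bar

ΔP ≈ -3.15 bar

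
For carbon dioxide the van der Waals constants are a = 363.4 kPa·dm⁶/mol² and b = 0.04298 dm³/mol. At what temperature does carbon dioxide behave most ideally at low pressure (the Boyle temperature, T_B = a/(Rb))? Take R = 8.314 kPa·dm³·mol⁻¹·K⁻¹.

T_B ≈ 1017 K

For a van der Waals gas the second virial coefficient B₂ = b − a/(RT) vanishes at T_B = a/(Rb).
T_B = 363.4/(8.314×0.04298) = 363.4/0.35734 = 1017 K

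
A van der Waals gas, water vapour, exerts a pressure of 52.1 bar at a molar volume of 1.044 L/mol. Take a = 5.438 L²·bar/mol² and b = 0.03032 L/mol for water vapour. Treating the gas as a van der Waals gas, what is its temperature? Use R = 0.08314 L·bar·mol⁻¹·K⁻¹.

T ≈ 696.1 K

T = (P + a/V_m²)(V_m − b)/R
P + a/V_m² = 52.1 + 5.438/(1.044)² = 57.089 bar
V_m − b = 1.044 − 0.03032 = 1.0137 L/mol
T = (57.089)(1.0137)/0.08314 = 696.1 K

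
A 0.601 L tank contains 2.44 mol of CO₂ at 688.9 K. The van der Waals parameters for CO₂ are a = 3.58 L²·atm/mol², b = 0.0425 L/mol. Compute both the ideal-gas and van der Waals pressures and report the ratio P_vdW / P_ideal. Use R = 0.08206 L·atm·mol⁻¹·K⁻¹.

Ideal: P_ideal = nRT/V = (2.44)(0.08206)(688.9)/0.601 = 229.511 atm
vdW: P = nRT/(V − nb) − a n²/V² = 137.936/0.497300 − 21.3139/0.361201 = 277.370 − 59.0084 = 218.362 atm
Ratio = 218.362/229.511 = 0.9514

P_vdW / P_ideal ≈ 0.9514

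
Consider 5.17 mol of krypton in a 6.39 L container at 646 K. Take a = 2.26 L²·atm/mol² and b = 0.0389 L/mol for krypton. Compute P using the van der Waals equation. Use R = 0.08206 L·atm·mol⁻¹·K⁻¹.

P = nRT/(V − nb) − a n²/V²
nRT/(V − nb) = (5.17)(0.08206)(646)/(6.39 − 5.17×0.0389) = 274.07/6.1889 = 44.284 atm
a n²/V² = (2.26)(5.17)²/(6.39)² = 1.4794 atm
P = 44.284 − 1.4794 = 42.80 atm

P ≈ 42.80 atm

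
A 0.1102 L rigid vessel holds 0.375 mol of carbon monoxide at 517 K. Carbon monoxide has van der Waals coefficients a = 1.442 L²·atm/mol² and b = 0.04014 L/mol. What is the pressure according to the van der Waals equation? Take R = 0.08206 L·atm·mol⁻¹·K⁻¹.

P ≈ 150.5 atm

P = nRT/(V − nb) − a n²/V²
nRT/(V − nb) = (0.375)(0.08206)(517)/(0.1102 − 0.375×0.04014) = 15.909/0.095148 = 167.20 atm
a n²/V² = (1.442)(0.375)²/(0.1102)² = 16.698 atm
P = 167.20 − 16.698 = 150.5 atm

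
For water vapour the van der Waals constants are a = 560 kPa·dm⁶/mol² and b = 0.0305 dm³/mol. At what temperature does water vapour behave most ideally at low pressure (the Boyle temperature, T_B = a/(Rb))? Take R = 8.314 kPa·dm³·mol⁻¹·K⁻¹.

T_B ≈ 2208 K

For a van der Waals gas the second virial coefficient B₂ = b − a/(RT) vanishes at T_B = a/(Rb).
T_B = 560/(8.314×0.0305) = 560/0.25358 = 2208 K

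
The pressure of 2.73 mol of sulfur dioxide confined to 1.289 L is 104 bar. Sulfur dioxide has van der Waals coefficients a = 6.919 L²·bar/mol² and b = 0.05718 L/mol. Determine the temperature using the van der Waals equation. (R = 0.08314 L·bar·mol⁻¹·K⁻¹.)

T = (P + a n²/V²)(V − nb)/(nR)
P + a n²/V² = 104 + (6.919)(2.73)²/(1.289)² = 135.04 bar
V − nb = 1.289 − (2.73)(0.05718) = 1.1329 L
T = (135.04)(1.1329)/((2.73)(0.08314)) = 674.0 K

T ≈ 674.0 K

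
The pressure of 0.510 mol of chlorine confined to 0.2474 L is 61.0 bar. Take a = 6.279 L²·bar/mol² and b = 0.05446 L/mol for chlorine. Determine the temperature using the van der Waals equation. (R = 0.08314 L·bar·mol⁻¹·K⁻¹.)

T = (P + a n²/V²)(V − nb)/(nR)
P + a n²/V² = 61.0 + (6.279)(0.510)²/(0.2474)² = 87.683 bar
V − nb = 0.2474 − (0.510)(0.05446) = 0.21963 L
T = (87.683)(0.21963)/((0.510)(0.08314)) = 454.2 K

T ≈ 454.2 K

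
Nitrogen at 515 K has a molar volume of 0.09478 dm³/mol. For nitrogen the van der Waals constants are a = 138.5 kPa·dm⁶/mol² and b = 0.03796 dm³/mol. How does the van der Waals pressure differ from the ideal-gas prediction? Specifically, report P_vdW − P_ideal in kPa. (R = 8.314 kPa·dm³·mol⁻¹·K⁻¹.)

Ideal: P_ideal = RT/V_m = (8.314)(515)/0.09478 = 45175.2 kPa
vdW: P = RT/(V_m − b) − a/V_m² = 4281.71/0.0568200 − 138.5/0.00898325 = 75355.7 − 15417.6 = 59938.1 kPa
ΔP = 59938.1 − 45175.2 = 14763 kPa

ΔP ≈ 14763 kPa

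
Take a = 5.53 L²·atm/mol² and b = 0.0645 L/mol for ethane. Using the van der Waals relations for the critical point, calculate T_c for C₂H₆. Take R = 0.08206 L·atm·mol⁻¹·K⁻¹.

T_c ≈ 309.6 K

For a van der Waals gas, T_c = 8a/(27Rb).
T_c = 8×5.53/(27×0.08206×0.0645) = 44.240/0.14291 = 309.6 K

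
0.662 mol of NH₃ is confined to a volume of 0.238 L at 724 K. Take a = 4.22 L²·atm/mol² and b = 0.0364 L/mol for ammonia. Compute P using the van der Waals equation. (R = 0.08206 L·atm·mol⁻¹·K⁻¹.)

P ≈ 151.2 atm

P = nRT/(V − nb) − a n²/V²
nRT/(V − nb) = (0.662)(0.08206)(724)/(0.238 − 0.662×0.0364) = 39.330/0.21390 = 183.87 atm
a n²/V² = (4.22)(0.662)²/(0.238)² = 32.649 atm
P = 183.87 − 32.649 = 151.2 atm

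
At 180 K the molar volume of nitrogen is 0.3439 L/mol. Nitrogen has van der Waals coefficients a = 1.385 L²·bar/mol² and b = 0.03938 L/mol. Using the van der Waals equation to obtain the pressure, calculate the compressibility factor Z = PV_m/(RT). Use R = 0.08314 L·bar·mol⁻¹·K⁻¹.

P = RT/(V_m − b) − a/V_m² = (0.08314)(180)/(0.3439 − 0.03938) − 1.385/(0.3439)²
  = 14.965/0.30452 − 11.711 = 49.143 − 11.711 = 37.432 bar
Z = PV_m/(RT) = (37.432)(0.3439)/((0.08314)(180)) = 12.873/14.965 = 0.8602

Z ≈ 0.8602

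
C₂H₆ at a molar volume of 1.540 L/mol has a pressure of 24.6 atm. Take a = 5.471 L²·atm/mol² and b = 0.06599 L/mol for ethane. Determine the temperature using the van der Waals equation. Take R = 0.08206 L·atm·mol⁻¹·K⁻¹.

T ≈ 483.3 K

T = (P + a/V_m²)(V_m − b)/R
P + a/V_m² = 24.6 + 5.471/(1.540)² = 26.907 atm
V_m − b = 1.540 − 0.06599 = 1.4740 L/mol
T = (26.907)(1.4740)/0.08206 = 483.3 K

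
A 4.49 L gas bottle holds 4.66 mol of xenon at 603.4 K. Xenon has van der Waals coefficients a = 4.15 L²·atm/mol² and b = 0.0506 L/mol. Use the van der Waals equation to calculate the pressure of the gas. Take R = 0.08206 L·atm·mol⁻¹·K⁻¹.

P = nRT/(V − nb) − a n²/V²
nRT/(V − nb) = (4.66)(0.08206)(603.4)/(4.49 − 4.66×0.0506) = 230.74/4.2542 = 54.238 atm
a n²/V² = (4.15)(4.66)²/(4.49)² = 4.4702 atm
P = 54.238 − 4.4702 = 49.77 atm

P ≈ 49.77 atm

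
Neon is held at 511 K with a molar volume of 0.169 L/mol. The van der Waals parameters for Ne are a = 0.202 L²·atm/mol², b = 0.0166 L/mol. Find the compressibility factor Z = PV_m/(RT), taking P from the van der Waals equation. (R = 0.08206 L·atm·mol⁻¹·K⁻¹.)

P = RT/(V_m − b) − a/V_m² = (0.08206)(511)/(0.169 − 0.0166) − 0.202/(0.169)²
  = 41.933/0.15240 − 7.0726 = 275.15 − 7.0726 = 268.08 atm
Z = PV_m/(RT) = (268.08)(0.169)/((0.08206)(511)) = 45.306/41.933 = 1.080

Z ≈ 1.080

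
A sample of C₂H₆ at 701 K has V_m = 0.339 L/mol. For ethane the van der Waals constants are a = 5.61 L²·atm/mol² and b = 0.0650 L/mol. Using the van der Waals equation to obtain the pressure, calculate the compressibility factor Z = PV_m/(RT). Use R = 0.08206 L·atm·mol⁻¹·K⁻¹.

P = RT/(V_m − b) − a/V_m² = (0.08206)(701)/(0.339 − 0.0650) − 5.61/(0.339)²
  = 57.524/0.27400 − 48.816 = 209.94 − 48.816 = 161.12 atm
Z = PV_m/(RT) = (161.12)(0.339)/((0.08206)(701)) = 54.620/57.524 = 0.9495

Z ≈ 0.9495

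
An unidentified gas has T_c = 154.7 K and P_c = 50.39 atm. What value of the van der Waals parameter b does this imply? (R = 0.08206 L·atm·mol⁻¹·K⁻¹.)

b ≈ 0.03149 L/mol

From T_c = 8a/(27Rb) and P_c = a/(27b²): b = R T_c/(8 P_c).
b = (0.08206)(154.7)/(8×50.39) = 12.695/403.12 = 0.03149 L/mol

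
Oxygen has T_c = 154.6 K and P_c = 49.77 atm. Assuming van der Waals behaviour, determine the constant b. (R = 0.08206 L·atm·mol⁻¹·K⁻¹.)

b ≈ 0.03186 L/mol

From T_c = 8a/(27Rb) and P_c = a/(27b²): b = R T_c/(8 P_c).
b = (0.08206)(154.6)/(8×49.77) = 12.686/398.16 = 0.03186 L/mol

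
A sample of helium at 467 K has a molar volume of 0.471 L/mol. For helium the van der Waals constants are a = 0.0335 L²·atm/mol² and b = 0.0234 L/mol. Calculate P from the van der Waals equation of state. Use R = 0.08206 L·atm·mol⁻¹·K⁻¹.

P ≈ 85.47 atm

P = RT/(V_m − b) − a/V_m²
RT/(V_m − b) = (0.08206)(467)/(0.471 − 0.0234) = 38.322/0.44760 = 85.617 atm
a/V_m² = 0.0335/(0.471)² = 0.15101 atm
P = 85.617 − 0.15101 = 85.47 atm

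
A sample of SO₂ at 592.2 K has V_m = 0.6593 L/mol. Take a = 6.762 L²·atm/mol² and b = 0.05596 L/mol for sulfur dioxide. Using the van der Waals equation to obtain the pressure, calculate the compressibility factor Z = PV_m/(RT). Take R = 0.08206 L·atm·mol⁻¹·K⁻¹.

P = RT/(V_m − b) − a/V_m² = (0.08206)(592.2)/(0.6593 − 0.05596) − 6.762/(0.6593)²
  = 48.596/0.60334 − 15.556 = 80.545 − 15.556 = 64.989 atm
Z = PV_m/(RT) = (64.989)(0.6593)/((0.08206)(592.2)) = 42.847/48.596 = 0.8817

Z ≈ 0.8817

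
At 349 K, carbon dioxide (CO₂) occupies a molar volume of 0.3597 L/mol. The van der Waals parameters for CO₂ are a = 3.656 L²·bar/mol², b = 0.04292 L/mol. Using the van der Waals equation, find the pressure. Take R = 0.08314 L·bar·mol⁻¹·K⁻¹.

P ≈ 63.34 bar

P = RT/(V_m − b) − a/V_m²
RT/(V_m − b) = (0.08314)(349)/(0.3597 − 0.04292) = 29.016/0.31678 = 91.597 bar
a/V_m² = 3.656/(0.3597)² = 28.257 bar
P = 91.597 − 28.257 = 63.34 bar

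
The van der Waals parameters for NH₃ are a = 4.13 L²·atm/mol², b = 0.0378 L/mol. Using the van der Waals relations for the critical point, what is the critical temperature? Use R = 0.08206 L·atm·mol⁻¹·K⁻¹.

For a van der Waals gas, T_c = 8a/(27Rb).
T_c = 8×4.13/(27×0.08206×0.0378) = 33.040/0.083750 = 394.5 K

T_c ≈ 394.5 K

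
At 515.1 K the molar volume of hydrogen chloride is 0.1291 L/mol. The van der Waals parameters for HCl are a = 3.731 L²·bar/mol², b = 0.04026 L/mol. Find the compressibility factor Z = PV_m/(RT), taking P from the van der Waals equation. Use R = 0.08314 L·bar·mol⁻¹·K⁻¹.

P = RT/(V_m − b) − a/V_m² = (0.08314)(515.1)/(0.1291 − 0.04026) − 3.731/(0.1291)²
  = 42.825/0.088840 − 223.86 = 482.05 − 223.86 = 258.19 bar
Z = PV_m/(RT) = (258.19)(0.1291)/((0.08314)(515.1)) = 33.332/42.825 = 0.7783

Z ≈ 0.7783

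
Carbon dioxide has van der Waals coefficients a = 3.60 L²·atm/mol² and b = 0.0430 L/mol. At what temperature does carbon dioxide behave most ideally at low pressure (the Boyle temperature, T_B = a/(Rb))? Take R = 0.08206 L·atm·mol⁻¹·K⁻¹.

For a van der Waals gas the second virial coefficient B₂ = b − a/(RT) vanishes at T_B = a/(Rb).
T_B = 3.60/(0.08206×0.0430) = 3.60/0.0035286 = 1020 K

T_B ≈ 1020 K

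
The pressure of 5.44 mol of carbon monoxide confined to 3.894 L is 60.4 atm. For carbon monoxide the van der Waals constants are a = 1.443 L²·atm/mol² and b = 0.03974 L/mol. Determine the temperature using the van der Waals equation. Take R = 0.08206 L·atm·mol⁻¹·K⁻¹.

T = (P + a n²/V²)(V − nb)/(nR)
P + a n²/V² = 60.4 + (1.443)(5.44)²/(3.894)² = 63.216 atm
V − nb = 3.894 − (5.44)(0.03974) = 3.6778 L
T = (63.216)(3.6778)/((5.44)(0.08206)) = 520.8 K

T ≈ 520.8 K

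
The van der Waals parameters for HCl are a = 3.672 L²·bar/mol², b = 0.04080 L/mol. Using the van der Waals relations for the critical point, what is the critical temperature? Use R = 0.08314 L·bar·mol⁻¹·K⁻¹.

T_c ≈ 320.7 K

For a van der Waals gas, T_c = 8a/(27Rb).
T_c = 8×3.672/(27×0.08314×0.04080) = 29.376/0.091587 = 320.7 K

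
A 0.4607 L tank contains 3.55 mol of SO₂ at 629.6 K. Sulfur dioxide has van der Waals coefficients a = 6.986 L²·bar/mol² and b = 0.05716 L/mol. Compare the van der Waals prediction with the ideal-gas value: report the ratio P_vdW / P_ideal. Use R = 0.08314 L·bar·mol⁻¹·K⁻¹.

P_vdW / P_ideal ≈ 0.7588

Ideal: P_ideal = nRT/V = (3.55)(0.08314)(629.6)/0.4607 = 403.353 bar
vdW: P = nRT/(V − nb) − a n²/V² = 185.825/0.257782 − 88.0411/0.212244 = 720.861 − 414.811 = 306.050 bar
Ratio = 306.050/403.353 = 0.7588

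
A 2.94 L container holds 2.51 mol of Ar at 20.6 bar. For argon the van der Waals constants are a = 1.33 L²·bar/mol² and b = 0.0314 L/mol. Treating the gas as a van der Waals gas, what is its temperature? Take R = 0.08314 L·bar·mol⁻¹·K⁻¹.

T ≈ 295.7 K

T = (P + a n²/V²)(V − nb)/(nR)
P + a n²/V² = 20.6 + (1.33)(2.51)²/(2.94)² = 21.569 bar
V − nb = 2.94 − (2.51)(0.0314) = 2.8612 L
T = (21.569)(2.8612)/((2.51)(0.08314)) = 295.7 K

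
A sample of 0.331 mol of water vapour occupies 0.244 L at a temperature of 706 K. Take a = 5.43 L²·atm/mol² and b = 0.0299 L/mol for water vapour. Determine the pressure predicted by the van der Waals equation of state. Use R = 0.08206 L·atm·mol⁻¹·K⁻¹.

P ≈ 71.92 atm

P = nRT/(V − nb) − a n²/V²
nRT/(V − nb) = (0.331)(0.08206)(706)/(0.244 − 0.331×0.0299) = 19.176/0.23410 = 81.914 atm
a n²/V² = (5.43)(0.331)²/(0.244)² = 9.9925 atm
P = 81.914 − 9.9925 = 71.92 atm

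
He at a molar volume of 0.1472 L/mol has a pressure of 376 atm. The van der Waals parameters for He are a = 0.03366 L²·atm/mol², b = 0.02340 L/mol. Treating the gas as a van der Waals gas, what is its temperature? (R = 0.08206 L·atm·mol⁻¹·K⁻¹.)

T ≈ 569.6 K

T = (P + a/V_m²)(V_m − b)/R
P + a/V_m² = 376 + 0.03366/(0.1472)² = 377.55 atm
V_m − b = 0.1472 − 0.02340 = 0.12380 L/mol
T = (377.55)(0.12380)/0.08206 = 569.6 K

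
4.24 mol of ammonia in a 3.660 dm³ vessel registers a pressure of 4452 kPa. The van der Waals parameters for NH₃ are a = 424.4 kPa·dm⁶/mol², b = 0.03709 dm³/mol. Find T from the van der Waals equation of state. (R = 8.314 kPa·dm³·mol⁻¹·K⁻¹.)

T = (P + a n²/V²)(V − nb)/(nR)
P + a n²/V² = 4452 + (424.4)(4.24)²/(3.660)² = 5021.6 kPa
V − nb = 3.660 − (4.24)(0.03709) = 3.5027 dm³
T = (5021.6)(3.5027)/((4.24)(8.314)) = 499.0 K

T ≈ 499.0 K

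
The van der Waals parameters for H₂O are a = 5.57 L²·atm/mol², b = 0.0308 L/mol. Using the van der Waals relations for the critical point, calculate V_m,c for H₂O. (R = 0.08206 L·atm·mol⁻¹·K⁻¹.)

V_m,c ≈ 0.09240 L/mol

For a van der Waals gas, V_m,c = 3b.
V_m,c = 3×0.0308 = 0.09240 L/mol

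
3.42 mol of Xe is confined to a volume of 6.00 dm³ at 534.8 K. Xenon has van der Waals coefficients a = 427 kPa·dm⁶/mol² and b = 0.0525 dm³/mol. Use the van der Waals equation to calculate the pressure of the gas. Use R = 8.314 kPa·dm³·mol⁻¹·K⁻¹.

P = nRT/(V − nb) − a n²/V²
nRT/(V − nb) = (3.42)(8.314)(534.8)/(6.00 − 3.42×0.0525) = 15206/5.8205 = 2612.5 kPa
a n²/V² = (427)(3.42)²/(6.00)² = 138.73 kPa
P = 2612.5 − 138.73 = 2474 kPa

P ≈ 2474 kPa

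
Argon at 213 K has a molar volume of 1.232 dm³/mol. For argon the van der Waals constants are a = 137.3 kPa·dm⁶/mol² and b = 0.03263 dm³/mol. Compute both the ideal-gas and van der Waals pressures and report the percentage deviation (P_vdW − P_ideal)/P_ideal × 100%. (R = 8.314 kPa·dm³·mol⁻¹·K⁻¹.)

-3.57 %

Ideal: P_ideal = RT/V_m = (8.314)(213)/1.232 = 1437.40 kPa
vdW: P = RT/(V_m − b) − a/V_m² = 1770.88/1.19937 − 137.3/1.51782 = 1476.51 − 90.4587 = 1386.05 kPa
% deviation = (1386.05 − 1437.40)/1437.40 × 100% = -3.57%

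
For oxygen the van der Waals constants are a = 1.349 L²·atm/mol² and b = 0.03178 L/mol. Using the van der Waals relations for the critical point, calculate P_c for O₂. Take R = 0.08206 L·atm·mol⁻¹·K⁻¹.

P_c ≈ 49.47 atm

For a van der Waals gas, P_c = a/(27b²).
P_c = 1.349/(27×(0.03178)²) = 1.349/0.027269 = 49.47 atm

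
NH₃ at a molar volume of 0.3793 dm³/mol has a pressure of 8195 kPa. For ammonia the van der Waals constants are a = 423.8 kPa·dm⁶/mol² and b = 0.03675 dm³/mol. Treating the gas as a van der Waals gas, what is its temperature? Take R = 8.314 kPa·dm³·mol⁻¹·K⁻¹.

T ≈ 459.0 K

T = (P + a/V_m²)(V_m − b)/R
P + a/V_m² = 8195 + 423.8/(0.3793)² = 11141 kPa
V_m − b = 0.3793 − 0.03675 = 0.34255 dm³/mol
T = (11141)(0.34255)/8.314 = 459.0 K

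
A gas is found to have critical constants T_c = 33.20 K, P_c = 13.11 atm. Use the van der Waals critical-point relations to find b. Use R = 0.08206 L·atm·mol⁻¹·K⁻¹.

From T_c = 8a/(27Rb) and P_c = a/(27b²): b = R T_c/(8 P_c).
b = (0.08206)(33.20)/(8×13.11) = 2.7244/104.88 = 0.02598 L/mol

b ≈ 0.02598 L/mol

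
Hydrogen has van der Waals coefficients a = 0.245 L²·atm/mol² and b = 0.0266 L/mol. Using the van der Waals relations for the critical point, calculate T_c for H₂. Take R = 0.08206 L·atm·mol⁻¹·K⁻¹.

T_c ≈ 33.26 K

For a van der Waals gas, T_c = 8a/(27Rb).
T_c = 8×0.245/(27×0.08206×0.0266) = 1.9600/0.058935 = 33.26 K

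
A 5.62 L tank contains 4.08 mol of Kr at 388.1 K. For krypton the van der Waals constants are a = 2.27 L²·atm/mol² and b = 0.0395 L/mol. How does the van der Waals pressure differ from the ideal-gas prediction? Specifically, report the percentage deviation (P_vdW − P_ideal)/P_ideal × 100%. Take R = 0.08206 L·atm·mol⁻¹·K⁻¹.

Ideal: P_ideal = nRT/V = (4.08)(0.08206)(388.1)/5.62 = 23.1206 atm
vdW: P = nRT/(V − nb) − a n²/V² = 129.938/5.45884 − 37.7873/31.5844 = 23.8032 − 1.19639 = 22.6068 atm
% deviation = (22.6068 − 23.1206)/23.1206 × 100% = -2.22%

-2.22 %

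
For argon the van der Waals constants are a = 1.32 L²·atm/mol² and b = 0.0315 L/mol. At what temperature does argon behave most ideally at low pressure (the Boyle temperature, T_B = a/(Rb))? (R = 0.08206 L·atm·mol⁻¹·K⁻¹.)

For a van der Waals gas the second virial coefficient B₂ = b − a/(RT) vanishes at T_B = a/(Rb).
T_B = 1.32/(0.08206×0.0315) = 1.32/0.0025849 = 510.7 K

T_B ≈ 510.7 K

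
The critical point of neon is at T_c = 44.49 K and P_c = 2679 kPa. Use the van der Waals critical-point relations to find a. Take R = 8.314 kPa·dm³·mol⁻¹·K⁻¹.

a ≈ 21.55 kPa·dm⁶/mol²

From T_c = 8a/(27Rb) and P_c = a/(27b²): a = 27 R² T_c²/(64 P_c).
a = 27×(8.314)²×(44.49)²/(64×2679) = 3694100/171456 = 21.55 kPa·dm⁶/mol²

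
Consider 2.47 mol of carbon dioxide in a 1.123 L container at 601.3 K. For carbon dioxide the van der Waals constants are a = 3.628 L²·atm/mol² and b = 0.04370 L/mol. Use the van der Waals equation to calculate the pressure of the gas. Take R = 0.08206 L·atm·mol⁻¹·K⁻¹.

P = nRT/(V − nb) − a n²/V²
nRT/(V − nb) = (2.47)(0.08206)(601.3)/(1.123 − 2.47×0.04370) = 121.88/1.0151 = 120.07 atm
a n²/V² = (3.628)(2.47)²/(1.123)² = 17.551 atm
P = 120.07 − 17.551 = 102.5 atm

P ≈ 102.5 atm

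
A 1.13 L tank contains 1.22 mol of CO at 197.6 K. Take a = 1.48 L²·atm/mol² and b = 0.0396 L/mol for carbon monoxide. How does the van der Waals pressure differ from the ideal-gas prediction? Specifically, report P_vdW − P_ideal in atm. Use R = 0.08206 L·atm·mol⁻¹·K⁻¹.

Ideal: P_ideal = nRT/V = (1.22)(0.08206)(197.6)/1.13 = 17.5065 atm
vdW: P = nRT/(V − nb) − a n²/V² = 19.7824/1.08169 − 2.20283/1.27690 = 18.2884 − 1.72514 = 16.5633 atm
ΔP = 16.5633 − 17.5065 = -0.943 atm

ΔP ≈ -0.943 atm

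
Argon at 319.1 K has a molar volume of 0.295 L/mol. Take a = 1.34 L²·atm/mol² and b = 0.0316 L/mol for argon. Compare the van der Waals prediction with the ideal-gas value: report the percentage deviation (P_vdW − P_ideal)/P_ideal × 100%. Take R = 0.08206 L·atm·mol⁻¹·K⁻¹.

Ideal: P_ideal = RT/V_m = (0.08206)(319.1)/0.295 = 88.7639 atm
vdW: P = RT/(V_m − b) − a/V_m² = 26.1853/0.263400 − 1.34/0.0870250 = 99.4127 − 15.3979 = 84.0148 atm
% deviation = (84.0148 − 88.7639)/88.7639 × 100% = -5.35%

-5.35 %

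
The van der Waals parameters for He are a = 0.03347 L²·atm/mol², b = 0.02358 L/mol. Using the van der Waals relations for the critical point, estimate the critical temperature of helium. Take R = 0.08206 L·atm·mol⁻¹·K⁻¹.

T_c ≈ 5.125 K

For a van der Waals gas, T_c = 8a/(27Rb).
T_c = 8×0.03347/(27×0.08206×0.02358) = 0.26776/0.052244 = 5.125 K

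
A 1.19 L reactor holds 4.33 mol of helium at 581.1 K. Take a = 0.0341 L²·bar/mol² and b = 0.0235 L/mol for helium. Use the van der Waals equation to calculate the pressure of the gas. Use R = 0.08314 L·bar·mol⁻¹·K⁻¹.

P ≈ 191.8 bar

P = nRT/(V − nb) − a n²/V²
nRT/(V − nb) = (4.33)(0.08314)(581.1)/(1.19 − 4.33×0.0235) = 209.19/1.0882 = 192.23 bar
a n²/V² = (0.0341)(4.33)²/(1.19)² = 0.45148 bar
P = 192.23 − 0.45148 = 191.8 bar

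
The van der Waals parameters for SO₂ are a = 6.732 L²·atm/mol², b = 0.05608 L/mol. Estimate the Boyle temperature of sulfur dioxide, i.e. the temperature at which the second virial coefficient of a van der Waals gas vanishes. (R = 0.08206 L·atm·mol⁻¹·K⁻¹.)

For a van der Waals gas the second virial coefficient B₂ = b − a/(RT) vanishes at T_B = a/(Rb).
T_B = 6.732/(0.08206×0.05608) = 6.732/0.0046019 = 1463 K

T_B ≈ 1463 K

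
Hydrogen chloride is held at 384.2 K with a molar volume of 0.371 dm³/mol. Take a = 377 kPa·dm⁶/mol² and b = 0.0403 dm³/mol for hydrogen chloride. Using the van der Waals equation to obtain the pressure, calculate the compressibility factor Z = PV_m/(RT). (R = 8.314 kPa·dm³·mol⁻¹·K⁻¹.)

Z ≈ 0.8037

P = RT/(V_m − b) − a/V_m² = (8.314)(384.2)/(0.371 − 0.0403) − 377/(0.371)²
  = 3194.2/0.33070 − 2739.0 = 9658.9 − 2739.0 = 6919.9 kPa
Z = PV_m/(RT) = (6919.9)(0.371)/((8.314)(384.2)) = 2567.3/3194.2 = 0.8037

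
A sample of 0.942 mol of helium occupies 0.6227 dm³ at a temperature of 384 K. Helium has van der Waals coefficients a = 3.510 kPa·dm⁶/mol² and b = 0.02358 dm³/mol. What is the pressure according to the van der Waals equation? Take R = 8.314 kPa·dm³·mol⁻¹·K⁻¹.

P = nRT/(V − nb) − a n²/V²
nRT/(V − nb) = (0.942)(8.314)(384)/(0.6227 − 0.942×0.02358) = 3007.4/0.60049 = 5008.2 kPa
a n²/V² = (3.510)(0.942)²/(0.6227)² = 8.0325 kPa
P = 5008.2 − 8.0325 = 5000 kPa

P ≈ 5000 kPa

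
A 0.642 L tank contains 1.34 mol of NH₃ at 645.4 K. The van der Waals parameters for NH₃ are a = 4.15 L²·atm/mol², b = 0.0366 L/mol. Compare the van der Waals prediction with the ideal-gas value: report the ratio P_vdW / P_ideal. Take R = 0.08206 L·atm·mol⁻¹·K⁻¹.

Ideal: P_ideal = nRT/V = (1.34)(0.08206)(645.4)/0.642 = 110.543 atm
vdW: P = nRT/(V − nb) − a n²/V² = 70.9684/0.592956 − 7.45174/0.412164 = 119.686 − 18.0796 = 101.606 atm
Ratio = 101.606/110.543 = 0.9192

P_vdW / P_ideal ≈ 0.9192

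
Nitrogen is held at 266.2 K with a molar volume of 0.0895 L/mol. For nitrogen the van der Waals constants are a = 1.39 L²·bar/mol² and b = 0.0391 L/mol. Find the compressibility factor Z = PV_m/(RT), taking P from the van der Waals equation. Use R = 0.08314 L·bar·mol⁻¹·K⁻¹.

Z ≈ 1.074

P = RT/(V_m − b) − a/V_m² = (0.08314)(266.2)/(0.0895 − 0.0391) − 1.39/(0.0895)²
  = 22.132/0.050400 − 173.53 = 439.13 − 173.53 = 265.60 bar
Z = PV_m/(RT) = (265.60)(0.0895)/((0.08314)(266.2)) = 23.771/22.132 = 1.074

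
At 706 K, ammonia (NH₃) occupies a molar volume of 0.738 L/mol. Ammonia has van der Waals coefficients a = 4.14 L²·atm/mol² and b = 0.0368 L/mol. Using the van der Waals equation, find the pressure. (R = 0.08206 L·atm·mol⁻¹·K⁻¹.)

P ≈ 75.02 atm

P = RT/(V_m − b) − a/V_m²
RT/(V_m − b) = (0.08206)(706)/(0.738 − 0.0368) = 57.934/0.70120 = 82.621 atm
a/V_m² = 4.14/(0.738)² = 7.6013 atm
P = 82.621 − 7.6013 = 75.02 atm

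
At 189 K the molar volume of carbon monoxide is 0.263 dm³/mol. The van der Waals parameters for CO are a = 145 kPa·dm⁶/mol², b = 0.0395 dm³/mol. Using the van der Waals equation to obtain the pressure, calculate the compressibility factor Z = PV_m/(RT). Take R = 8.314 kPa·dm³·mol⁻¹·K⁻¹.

P = RT/(V_m − b) − a/V_m² = (8.314)(189)/(0.263 − 0.0395) − 145/(0.263)²
  = 1571.3/0.22350 − 2096.3 = 7030.4 − 2096.3 = 4934.1 kPa
Z = PV_m/(RT) = (4934.1)(0.263)/((8.314)(189)) = 1297.7/1571.3 = 0.8259

Z ≈ 0.8259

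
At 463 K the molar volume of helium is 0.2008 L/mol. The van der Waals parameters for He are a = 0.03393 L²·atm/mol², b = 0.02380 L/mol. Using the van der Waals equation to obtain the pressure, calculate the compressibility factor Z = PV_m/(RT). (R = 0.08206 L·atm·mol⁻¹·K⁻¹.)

P = RT/(V_m − b) − a/V_m² = (0.08206)(463)/(0.2008 − 0.02380) − 0.03393/(0.2008)²
  = 37.994/0.17700 − 0.84150 = 214.66 − 0.84150 = 213.82 atm
Z = PV_m/(RT) = (213.82)(0.2008)/((0.08206)(463)) = 42.935/37.994 = 1.130

Z ≈ 1.130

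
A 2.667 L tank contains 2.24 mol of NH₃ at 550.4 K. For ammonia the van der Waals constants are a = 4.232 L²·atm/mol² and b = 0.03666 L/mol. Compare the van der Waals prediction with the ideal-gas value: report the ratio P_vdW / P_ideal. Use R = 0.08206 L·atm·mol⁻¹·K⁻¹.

Ideal: P_ideal = nRT/V = (2.24)(0.08206)(550.4)/2.667 = 37.9346 atm
vdW: P = nRT/(V − nb) − a n²/V² = 101.171/2.58488 − 21.2345/7.11289 = 39.1395 − 2.98535 = 36.1542 atm
Ratio = 36.1542/37.9346 = 0.9531

P_vdW / P_ideal ≈ 0.9531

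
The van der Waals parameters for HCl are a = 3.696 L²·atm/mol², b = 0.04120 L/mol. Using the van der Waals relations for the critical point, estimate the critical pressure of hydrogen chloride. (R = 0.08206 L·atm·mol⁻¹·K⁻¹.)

P_c ≈ 80.64 atm

For a van der Waals gas, P_c = a/(27b²).
P_c = 3.696/(27×(0.04120)²) = 3.696/0.045831 = 80.64 atm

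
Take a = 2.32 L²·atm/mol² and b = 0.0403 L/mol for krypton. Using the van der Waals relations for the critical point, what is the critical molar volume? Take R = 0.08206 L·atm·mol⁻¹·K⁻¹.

For a van der Waals gas, V_m,c = 3b.
V_m,c = 3×0.0403 = 0.1209 L/mol

V_m,c ≈ 0.1209 L/mol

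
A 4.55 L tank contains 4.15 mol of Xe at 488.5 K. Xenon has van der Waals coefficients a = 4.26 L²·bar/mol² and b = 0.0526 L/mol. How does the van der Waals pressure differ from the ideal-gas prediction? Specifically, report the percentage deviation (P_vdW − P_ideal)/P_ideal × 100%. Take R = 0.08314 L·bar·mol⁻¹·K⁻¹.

-4.53 %

Ideal: P_ideal = nRT/V = (4.15)(0.08314)(488.5)/4.55 = 37.0434 bar
vdW: P = nRT/(V − nb) − a n²/V² = 168.548/4.33171 − 73.3679/20.7025 = 38.9103 − 3.54391 = 35.3664 bar
% deviation = (35.3664 − 37.0434)/37.0434 × 100% = -4.53%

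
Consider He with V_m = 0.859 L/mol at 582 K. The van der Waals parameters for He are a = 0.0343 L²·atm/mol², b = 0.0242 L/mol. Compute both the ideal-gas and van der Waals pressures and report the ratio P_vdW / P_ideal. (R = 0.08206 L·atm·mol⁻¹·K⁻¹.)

Ideal: P_ideal = RT/V_m = (0.08206)(582)/0.859 = 55.5983 atm
vdW: P = RT/(V_m − b) − a/V_m² = 47.7589/0.834800 − 0.0343/0.737881 = 57.2100 − 0.0464845 = 57.1635 atm
Ratio = 57.1635/55.5983 = 1.028

P_vdW / P_ideal ≈ 1.028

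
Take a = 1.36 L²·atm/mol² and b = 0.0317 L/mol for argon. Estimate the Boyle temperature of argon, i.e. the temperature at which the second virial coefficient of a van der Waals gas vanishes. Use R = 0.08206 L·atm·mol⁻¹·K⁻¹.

T_B ≈ 522.8 K

For a van der Waals gas the second virial coefficient B₂ = b − a/(RT) vanishes at T_B = a/(Rb).
T_B = 1.36/(0.08206×0.0317) = 1.36/0.0026013 = 522.8 K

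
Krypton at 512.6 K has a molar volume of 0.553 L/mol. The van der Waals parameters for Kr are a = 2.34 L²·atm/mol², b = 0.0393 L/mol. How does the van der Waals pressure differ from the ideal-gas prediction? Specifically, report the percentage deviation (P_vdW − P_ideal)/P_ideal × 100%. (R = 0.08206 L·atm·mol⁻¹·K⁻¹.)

Ideal: P_ideal = RT/V_m = (0.08206)(512.6)/0.553 = 76.0650 atm
vdW: P = RT/(V_m − b) − a/V_m² = 42.0640/0.513700 − 2.34/0.305809 = 81.8844 − 7.65183 = 74.2326 atm
% deviation = (74.2326 − 76.0650)/76.0650 × 100% = -2.41%

-2.41 %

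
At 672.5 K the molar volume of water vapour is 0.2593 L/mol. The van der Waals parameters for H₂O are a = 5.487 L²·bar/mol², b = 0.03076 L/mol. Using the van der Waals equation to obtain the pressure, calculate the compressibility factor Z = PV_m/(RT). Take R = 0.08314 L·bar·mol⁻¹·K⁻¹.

P = RT/(V_m − b) − a/V_m² = (0.08314)(672.5)/(0.2593 − 0.03076) − 5.487/(0.2593)²
  = 55.912/0.22854 − 81.607 = 244.65 − 81.607 = 163.04 bar
Z = PV_m/(RT) = (163.04)(0.2593)/((0.08314)(672.5)) = 42.276/55.912 = 0.7561

Z ≈ 0.7561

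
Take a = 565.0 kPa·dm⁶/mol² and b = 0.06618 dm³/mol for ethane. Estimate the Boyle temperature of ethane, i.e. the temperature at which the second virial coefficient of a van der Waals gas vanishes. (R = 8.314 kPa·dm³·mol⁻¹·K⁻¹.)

T_B ≈ 1027 K

For a van der Waals gas the second virial coefficient B₂ = b − a/(RT) vanishes at T_B = a/(Rb).
T_B = 565.0/(8.314×0.06618) = 565.0/0.55022 = 1027 K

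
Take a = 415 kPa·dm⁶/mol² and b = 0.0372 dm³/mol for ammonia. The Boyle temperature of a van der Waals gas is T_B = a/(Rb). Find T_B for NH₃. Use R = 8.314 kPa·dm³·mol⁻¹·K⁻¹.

For a van der Waals gas the second virial coefficient B₂ = b − a/(RT) vanishes at T_B = a/(Rb).
T_B = 415/(8.314×0.0372) = 415/0.30928 = 1342 K

T_B ≈ 1342 K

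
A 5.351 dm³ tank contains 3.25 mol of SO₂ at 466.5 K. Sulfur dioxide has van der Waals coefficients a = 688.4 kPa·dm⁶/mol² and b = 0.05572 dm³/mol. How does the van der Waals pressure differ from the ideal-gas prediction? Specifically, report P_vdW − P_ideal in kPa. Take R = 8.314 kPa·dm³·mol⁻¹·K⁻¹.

ΔP ≈ -171.4 kPa

Ideal: P_ideal = nRT/V = (3.25)(8.314)(466.5)/5.351 = 2355.65 kPa
vdW: P = nRT/(V − nb) − a n²/V² = 12605.1/5.16991 − 7271.23/28.6332 = 2438.17 − 253.944 = 2184.23 kPa
ΔP = 2184.23 − 2355.65 = -171.4 kPa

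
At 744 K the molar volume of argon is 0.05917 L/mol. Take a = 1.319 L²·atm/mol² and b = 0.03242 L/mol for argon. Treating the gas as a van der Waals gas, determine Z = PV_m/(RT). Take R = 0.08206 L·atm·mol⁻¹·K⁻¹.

Z ≈ 1.847

P = RT/(V_m − b) − a/V_m² = (0.08206)(744)/(0.05917 − 0.03242) − 1.319/(0.05917)²
  = 61.053/0.026750 − 376.74 = 2282.4 − 376.74 = 1905.7 atm
Z = PV_m/(RT) = (1905.7)(0.05917)/((0.08206)(744)) = 112.76/61.053 = 1.847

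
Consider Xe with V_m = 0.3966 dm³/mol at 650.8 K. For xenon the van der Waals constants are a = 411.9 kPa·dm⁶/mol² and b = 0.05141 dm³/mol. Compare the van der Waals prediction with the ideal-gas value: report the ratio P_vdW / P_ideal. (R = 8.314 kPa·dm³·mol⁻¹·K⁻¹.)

P_vdW / P_ideal ≈ 0.9570

Ideal: P_ideal = RT/V_m = (8.314)(650.8)/0.3966 = 13642.8 kPa
vdW: P = RT/(V_m − b) − a/V_m² = 5410.75/0.345190 − 411.9/0.157292 = 15674.7 − 2618.70 = 13056.0 kPa
Ratio = 13056.0/13642.8 = 0.9570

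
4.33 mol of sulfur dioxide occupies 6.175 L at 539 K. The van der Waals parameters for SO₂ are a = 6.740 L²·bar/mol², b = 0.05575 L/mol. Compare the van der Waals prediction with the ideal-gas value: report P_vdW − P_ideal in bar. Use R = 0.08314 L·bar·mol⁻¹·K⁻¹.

ΔP ≈ -2.036 bar

Ideal: P_ideal = nRT/V = (4.33)(0.08314)(539)/6.175 = 31.4232 bar
vdW: P = nRT/(V − nb) − a n²/V² = 194.038/5.93360 − 126.368/38.1306 = 32.7016 − 3.31408 = 29.3875 bar
ΔP = 29.3875 − 31.4232 = -2.036 bar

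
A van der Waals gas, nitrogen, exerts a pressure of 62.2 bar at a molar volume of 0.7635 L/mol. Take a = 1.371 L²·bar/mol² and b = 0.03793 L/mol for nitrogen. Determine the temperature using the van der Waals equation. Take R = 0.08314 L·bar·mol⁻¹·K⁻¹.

T = (P + a/V_m²)(V_m − b)/R
P + a/V_m² = 62.2 + 1.371/(0.7635)² = 64.552 bar
V_m − b = 0.7635 − 0.03793 = 0.72557 L/mol
T = (64.552)(0.72557)/0.08314 = 563.4 K

T ≈ 563.4 K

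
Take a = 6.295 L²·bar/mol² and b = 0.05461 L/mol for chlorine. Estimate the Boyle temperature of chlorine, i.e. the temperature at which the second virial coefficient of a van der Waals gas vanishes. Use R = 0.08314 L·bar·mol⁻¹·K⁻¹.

For a van der Waals gas the second virial coefficient B₂ = b − a/(RT) vanishes at T_B = a/(Rb).
T_B = 6.295/(0.08314×0.05461) = 6.295/0.0045403 = 1386 K

T_B ≈ 1386 K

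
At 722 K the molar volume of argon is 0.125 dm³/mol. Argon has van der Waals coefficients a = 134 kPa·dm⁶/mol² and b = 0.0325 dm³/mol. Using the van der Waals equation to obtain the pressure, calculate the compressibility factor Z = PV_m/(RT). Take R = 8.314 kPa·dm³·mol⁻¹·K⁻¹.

P = RT/(V_m − b) − a/V_m² = (8.314)(722)/(0.125 − 0.0325) − 134/(0.125)²
  = 6002.7/0.092500 − 8576.0 = 64894 − 8576.0 = 56318 kPa
Z = PV_m/(RT) = (56318)(0.125)/((8.314)(722)) = 7039.8/6002.7 = 1.173

Z ≈ 1.173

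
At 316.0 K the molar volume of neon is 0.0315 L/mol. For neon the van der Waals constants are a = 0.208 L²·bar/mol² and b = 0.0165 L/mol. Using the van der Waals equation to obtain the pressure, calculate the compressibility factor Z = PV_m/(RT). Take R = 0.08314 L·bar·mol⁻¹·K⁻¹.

P = RT/(V_m − b) − a/V_m² = (0.08314)(316.0)/(0.0315 − 0.0165) − 0.208/(0.0315)²
  = 26.272/0.015000 − 209.62 = 1751.5 − 209.62 = 1541.9 bar
Z = PV_m/(RT) = (1541.9)(0.0315)/((0.08314)(316.0)) = 48.570/26.272 = 1.849

Z ≈ 1.849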